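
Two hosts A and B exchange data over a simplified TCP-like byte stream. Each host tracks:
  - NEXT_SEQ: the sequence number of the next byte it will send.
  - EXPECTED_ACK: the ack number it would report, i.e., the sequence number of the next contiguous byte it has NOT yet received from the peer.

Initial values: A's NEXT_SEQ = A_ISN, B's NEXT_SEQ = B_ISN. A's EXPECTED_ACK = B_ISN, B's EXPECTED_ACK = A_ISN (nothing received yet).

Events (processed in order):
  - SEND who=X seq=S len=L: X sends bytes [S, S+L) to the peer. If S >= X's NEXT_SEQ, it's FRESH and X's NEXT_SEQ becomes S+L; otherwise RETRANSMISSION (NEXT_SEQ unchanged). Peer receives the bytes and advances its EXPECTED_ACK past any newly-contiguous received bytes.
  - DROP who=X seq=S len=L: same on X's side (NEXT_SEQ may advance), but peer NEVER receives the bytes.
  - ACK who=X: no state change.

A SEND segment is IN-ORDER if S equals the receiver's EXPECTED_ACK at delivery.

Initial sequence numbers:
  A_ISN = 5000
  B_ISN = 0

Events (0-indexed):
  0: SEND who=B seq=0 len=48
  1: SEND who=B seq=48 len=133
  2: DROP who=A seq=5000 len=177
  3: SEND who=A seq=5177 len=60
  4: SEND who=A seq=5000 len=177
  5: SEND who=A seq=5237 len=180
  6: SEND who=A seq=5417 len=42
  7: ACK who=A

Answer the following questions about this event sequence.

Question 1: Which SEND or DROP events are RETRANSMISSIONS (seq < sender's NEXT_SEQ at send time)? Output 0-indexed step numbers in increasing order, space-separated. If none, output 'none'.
Step 0: SEND seq=0 -> fresh
Step 1: SEND seq=48 -> fresh
Step 2: DROP seq=5000 -> fresh
Step 3: SEND seq=5177 -> fresh
Step 4: SEND seq=5000 -> retransmit
Step 5: SEND seq=5237 -> fresh
Step 6: SEND seq=5417 -> fresh

Answer: 4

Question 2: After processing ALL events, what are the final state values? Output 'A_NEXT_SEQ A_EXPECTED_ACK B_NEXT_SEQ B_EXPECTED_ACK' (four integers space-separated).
Answer: 5459 181 181 5459

Derivation:
After event 0: A_seq=5000 A_ack=48 B_seq=48 B_ack=5000
After event 1: A_seq=5000 A_ack=181 B_seq=181 B_ack=5000
After event 2: A_seq=5177 A_ack=181 B_seq=181 B_ack=5000
After event 3: A_seq=5237 A_ack=181 B_seq=181 B_ack=5000
After event 4: A_seq=5237 A_ack=181 B_seq=181 B_ack=5237
After event 5: A_seq=5417 A_ack=181 B_seq=181 B_ack=5417
After event 6: A_seq=5459 A_ack=181 B_seq=181 B_ack=5459
After event 7: A_seq=5459 A_ack=181 B_seq=181 B_ack=5459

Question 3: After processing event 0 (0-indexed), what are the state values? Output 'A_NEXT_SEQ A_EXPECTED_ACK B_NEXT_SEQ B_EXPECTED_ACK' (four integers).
After event 0: A_seq=5000 A_ack=48 B_seq=48 B_ack=5000

5000 48 48 5000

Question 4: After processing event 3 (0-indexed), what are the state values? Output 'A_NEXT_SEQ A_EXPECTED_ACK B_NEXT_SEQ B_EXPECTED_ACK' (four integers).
After event 0: A_seq=5000 A_ack=48 B_seq=48 B_ack=5000
After event 1: A_seq=5000 A_ack=181 B_seq=181 B_ack=5000
After event 2: A_seq=5177 A_ack=181 B_seq=181 B_ack=5000
After event 3: A_seq=5237 A_ack=181 B_seq=181 B_ack=5000

5237 181 181 5000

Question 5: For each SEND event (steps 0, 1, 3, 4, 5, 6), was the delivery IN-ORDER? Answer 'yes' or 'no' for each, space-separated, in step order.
Step 0: SEND seq=0 -> in-order
Step 1: SEND seq=48 -> in-order
Step 3: SEND seq=5177 -> out-of-order
Step 4: SEND seq=5000 -> in-order
Step 5: SEND seq=5237 -> in-order
Step 6: SEND seq=5417 -> in-order

Answer: yes yes no yes yes yes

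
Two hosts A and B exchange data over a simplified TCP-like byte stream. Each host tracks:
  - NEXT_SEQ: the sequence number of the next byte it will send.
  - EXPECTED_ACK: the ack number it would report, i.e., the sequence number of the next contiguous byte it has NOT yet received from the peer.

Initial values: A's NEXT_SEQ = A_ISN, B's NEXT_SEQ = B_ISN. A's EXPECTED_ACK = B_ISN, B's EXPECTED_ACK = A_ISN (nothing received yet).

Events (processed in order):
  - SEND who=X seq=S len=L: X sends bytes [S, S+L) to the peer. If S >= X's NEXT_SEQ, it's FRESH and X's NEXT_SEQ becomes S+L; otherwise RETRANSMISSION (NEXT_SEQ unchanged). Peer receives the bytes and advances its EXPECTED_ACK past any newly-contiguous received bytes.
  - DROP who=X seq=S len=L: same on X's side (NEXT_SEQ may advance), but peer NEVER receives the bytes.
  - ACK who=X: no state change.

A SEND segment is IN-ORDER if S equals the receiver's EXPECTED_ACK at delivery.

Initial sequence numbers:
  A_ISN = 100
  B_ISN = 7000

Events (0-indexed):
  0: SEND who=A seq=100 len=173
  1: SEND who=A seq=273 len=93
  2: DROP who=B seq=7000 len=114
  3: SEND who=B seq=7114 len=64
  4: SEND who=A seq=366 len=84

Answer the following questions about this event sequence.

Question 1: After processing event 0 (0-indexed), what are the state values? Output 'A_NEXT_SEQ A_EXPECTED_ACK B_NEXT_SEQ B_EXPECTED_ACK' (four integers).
After event 0: A_seq=273 A_ack=7000 B_seq=7000 B_ack=273

273 7000 7000 273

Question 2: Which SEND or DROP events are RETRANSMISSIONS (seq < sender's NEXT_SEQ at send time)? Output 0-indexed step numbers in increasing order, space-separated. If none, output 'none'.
Answer: none

Derivation:
Step 0: SEND seq=100 -> fresh
Step 1: SEND seq=273 -> fresh
Step 2: DROP seq=7000 -> fresh
Step 3: SEND seq=7114 -> fresh
Step 4: SEND seq=366 -> fresh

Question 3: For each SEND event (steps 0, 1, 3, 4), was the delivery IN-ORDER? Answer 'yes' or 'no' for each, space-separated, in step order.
Answer: yes yes no yes

Derivation:
Step 0: SEND seq=100 -> in-order
Step 1: SEND seq=273 -> in-order
Step 3: SEND seq=7114 -> out-of-order
Step 4: SEND seq=366 -> in-order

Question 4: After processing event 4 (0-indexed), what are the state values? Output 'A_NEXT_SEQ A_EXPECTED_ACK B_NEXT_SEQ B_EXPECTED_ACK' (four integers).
After event 0: A_seq=273 A_ack=7000 B_seq=7000 B_ack=273
After event 1: A_seq=366 A_ack=7000 B_seq=7000 B_ack=366
After event 2: A_seq=366 A_ack=7000 B_seq=7114 B_ack=366
After event 3: A_seq=366 A_ack=7000 B_seq=7178 B_ack=366
After event 4: A_seq=450 A_ack=7000 B_seq=7178 B_ack=450

450 7000 7178 450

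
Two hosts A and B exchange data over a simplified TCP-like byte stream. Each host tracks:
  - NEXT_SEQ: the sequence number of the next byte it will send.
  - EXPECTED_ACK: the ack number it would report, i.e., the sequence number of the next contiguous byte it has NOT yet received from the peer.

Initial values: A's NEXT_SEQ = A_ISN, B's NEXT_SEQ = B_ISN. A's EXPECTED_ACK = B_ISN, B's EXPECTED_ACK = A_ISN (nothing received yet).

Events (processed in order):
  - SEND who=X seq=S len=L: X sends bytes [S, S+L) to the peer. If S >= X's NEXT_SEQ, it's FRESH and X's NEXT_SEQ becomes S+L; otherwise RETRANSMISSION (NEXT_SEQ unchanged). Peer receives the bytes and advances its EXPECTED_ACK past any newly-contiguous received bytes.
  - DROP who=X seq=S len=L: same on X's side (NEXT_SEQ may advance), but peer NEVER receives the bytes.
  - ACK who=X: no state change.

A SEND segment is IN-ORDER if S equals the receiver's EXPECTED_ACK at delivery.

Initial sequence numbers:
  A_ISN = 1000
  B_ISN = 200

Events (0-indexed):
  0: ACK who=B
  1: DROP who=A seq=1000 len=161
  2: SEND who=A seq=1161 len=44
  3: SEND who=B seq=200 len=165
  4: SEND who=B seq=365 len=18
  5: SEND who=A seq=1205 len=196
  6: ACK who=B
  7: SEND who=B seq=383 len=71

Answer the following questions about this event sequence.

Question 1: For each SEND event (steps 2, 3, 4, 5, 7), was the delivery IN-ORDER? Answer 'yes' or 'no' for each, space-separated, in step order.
Step 2: SEND seq=1161 -> out-of-order
Step 3: SEND seq=200 -> in-order
Step 4: SEND seq=365 -> in-order
Step 5: SEND seq=1205 -> out-of-order
Step 7: SEND seq=383 -> in-order

Answer: no yes yes no yes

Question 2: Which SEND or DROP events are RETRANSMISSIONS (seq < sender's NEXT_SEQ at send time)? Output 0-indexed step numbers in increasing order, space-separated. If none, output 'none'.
Answer: none

Derivation:
Step 1: DROP seq=1000 -> fresh
Step 2: SEND seq=1161 -> fresh
Step 3: SEND seq=200 -> fresh
Step 4: SEND seq=365 -> fresh
Step 5: SEND seq=1205 -> fresh
Step 7: SEND seq=383 -> fresh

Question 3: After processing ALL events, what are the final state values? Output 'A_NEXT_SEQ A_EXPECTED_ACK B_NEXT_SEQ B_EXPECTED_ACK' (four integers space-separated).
Answer: 1401 454 454 1000

Derivation:
After event 0: A_seq=1000 A_ack=200 B_seq=200 B_ack=1000
After event 1: A_seq=1161 A_ack=200 B_seq=200 B_ack=1000
After event 2: A_seq=1205 A_ack=200 B_seq=200 B_ack=1000
After event 3: A_seq=1205 A_ack=365 B_seq=365 B_ack=1000
After event 4: A_seq=1205 A_ack=383 B_seq=383 B_ack=1000
After event 5: A_seq=1401 A_ack=383 B_seq=383 B_ack=1000
After event 6: A_seq=1401 A_ack=383 B_seq=383 B_ack=1000
After event 7: A_seq=1401 A_ack=454 B_seq=454 B_ack=1000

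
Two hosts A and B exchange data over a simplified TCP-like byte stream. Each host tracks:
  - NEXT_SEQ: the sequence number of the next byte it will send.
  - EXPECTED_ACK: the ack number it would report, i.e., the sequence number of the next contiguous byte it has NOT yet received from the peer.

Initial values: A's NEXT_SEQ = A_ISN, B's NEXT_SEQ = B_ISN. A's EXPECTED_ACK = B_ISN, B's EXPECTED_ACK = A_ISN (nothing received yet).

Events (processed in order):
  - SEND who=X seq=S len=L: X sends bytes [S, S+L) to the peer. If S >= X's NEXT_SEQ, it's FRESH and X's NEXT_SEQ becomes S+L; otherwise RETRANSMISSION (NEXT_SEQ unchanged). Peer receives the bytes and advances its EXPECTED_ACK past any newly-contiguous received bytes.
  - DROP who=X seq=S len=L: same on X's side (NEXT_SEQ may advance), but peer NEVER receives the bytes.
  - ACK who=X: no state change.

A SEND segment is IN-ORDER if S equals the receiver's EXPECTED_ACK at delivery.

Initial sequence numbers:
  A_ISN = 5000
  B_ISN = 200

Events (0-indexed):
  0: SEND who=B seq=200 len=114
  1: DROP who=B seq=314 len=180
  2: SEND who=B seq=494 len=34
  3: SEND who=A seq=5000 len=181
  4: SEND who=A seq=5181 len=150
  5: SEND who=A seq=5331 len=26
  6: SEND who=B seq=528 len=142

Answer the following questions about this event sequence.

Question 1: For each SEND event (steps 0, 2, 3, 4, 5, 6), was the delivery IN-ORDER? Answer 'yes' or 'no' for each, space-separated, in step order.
Step 0: SEND seq=200 -> in-order
Step 2: SEND seq=494 -> out-of-order
Step 3: SEND seq=5000 -> in-order
Step 4: SEND seq=5181 -> in-order
Step 5: SEND seq=5331 -> in-order
Step 6: SEND seq=528 -> out-of-order

Answer: yes no yes yes yes no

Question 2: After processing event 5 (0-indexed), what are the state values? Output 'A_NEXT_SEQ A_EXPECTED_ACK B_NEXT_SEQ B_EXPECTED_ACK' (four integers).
After event 0: A_seq=5000 A_ack=314 B_seq=314 B_ack=5000
After event 1: A_seq=5000 A_ack=314 B_seq=494 B_ack=5000
After event 2: A_seq=5000 A_ack=314 B_seq=528 B_ack=5000
After event 3: A_seq=5181 A_ack=314 B_seq=528 B_ack=5181
After event 4: A_seq=5331 A_ack=314 B_seq=528 B_ack=5331
After event 5: A_seq=5357 A_ack=314 B_seq=528 B_ack=5357

5357 314 528 5357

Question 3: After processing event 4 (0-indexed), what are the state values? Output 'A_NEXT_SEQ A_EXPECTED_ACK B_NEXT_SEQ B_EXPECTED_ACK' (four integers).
After event 0: A_seq=5000 A_ack=314 B_seq=314 B_ack=5000
After event 1: A_seq=5000 A_ack=314 B_seq=494 B_ack=5000
After event 2: A_seq=5000 A_ack=314 B_seq=528 B_ack=5000
After event 3: A_seq=5181 A_ack=314 B_seq=528 B_ack=5181
After event 4: A_seq=5331 A_ack=314 B_seq=528 B_ack=5331

5331 314 528 5331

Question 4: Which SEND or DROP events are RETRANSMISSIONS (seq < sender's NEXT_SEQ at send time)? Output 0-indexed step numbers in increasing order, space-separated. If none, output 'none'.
Step 0: SEND seq=200 -> fresh
Step 1: DROP seq=314 -> fresh
Step 2: SEND seq=494 -> fresh
Step 3: SEND seq=5000 -> fresh
Step 4: SEND seq=5181 -> fresh
Step 5: SEND seq=5331 -> fresh
Step 6: SEND seq=528 -> fresh

Answer: none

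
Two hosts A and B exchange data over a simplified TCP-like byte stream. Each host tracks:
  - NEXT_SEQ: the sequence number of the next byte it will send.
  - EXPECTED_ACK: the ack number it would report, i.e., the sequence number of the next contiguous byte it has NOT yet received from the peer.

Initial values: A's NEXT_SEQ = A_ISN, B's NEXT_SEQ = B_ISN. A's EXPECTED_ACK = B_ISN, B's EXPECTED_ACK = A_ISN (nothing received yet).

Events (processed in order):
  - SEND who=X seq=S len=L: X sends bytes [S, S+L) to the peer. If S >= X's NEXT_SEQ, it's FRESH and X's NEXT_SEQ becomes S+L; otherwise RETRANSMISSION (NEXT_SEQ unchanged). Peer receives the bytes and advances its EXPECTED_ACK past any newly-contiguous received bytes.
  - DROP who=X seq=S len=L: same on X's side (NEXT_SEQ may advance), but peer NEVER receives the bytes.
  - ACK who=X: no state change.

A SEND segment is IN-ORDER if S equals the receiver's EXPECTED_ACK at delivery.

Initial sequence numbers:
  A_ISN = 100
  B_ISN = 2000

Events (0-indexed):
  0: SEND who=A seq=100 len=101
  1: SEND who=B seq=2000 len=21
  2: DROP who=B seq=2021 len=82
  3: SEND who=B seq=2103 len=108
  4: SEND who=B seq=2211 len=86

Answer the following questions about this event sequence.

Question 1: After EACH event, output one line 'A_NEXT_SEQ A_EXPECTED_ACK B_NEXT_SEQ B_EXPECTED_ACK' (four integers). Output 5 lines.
201 2000 2000 201
201 2021 2021 201
201 2021 2103 201
201 2021 2211 201
201 2021 2297 201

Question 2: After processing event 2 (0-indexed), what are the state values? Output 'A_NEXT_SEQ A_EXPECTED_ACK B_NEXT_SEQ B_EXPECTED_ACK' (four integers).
After event 0: A_seq=201 A_ack=2000 B_seq=2000 B_ack=201
After event 1: A_seq=201 A_ack=2021 B_seq=2021 B_ack=201
After event 2: A_seq=201 A_ack=2021 B_seq=2103 B_ack=201

201 2021 2103 201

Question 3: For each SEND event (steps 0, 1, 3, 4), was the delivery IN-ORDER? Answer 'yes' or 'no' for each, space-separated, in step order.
Answer: yes yes no no

Derivation:
Step 0: SEND seq=100 -> in-order
Step 1: SEND seq=2000 -> in-order
Step 3: SEND seq=2103 -> out-of-order
Step 4: SEND seq=2211 -> out-of-order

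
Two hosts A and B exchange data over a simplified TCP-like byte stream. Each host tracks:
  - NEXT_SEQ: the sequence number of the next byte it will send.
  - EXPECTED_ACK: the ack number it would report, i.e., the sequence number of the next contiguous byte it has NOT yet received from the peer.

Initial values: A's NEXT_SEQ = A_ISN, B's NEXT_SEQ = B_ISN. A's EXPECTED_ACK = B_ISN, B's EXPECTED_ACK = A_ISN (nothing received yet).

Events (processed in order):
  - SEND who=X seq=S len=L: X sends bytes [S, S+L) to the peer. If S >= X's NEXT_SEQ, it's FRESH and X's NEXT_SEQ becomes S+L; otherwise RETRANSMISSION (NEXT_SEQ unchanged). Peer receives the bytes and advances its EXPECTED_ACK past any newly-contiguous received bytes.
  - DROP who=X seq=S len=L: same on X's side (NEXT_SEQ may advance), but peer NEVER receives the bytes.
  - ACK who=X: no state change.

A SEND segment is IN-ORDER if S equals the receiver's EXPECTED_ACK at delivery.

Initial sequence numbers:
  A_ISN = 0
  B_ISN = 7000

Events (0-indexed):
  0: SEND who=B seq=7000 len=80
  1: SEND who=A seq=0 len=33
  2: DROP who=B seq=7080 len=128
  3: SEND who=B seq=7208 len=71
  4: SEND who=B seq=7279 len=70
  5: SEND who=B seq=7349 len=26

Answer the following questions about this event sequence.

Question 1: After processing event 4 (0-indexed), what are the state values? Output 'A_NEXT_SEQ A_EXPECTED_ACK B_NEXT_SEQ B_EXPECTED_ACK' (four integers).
After event 0: A_seq=0 A_ack=7080 B_seq=7080 B_ack=0
After event 1: A_seq=33 A_ack=7080 B_seq=7080 B_ack=33
After event 2: A_seq=33 A_ack=7080 B_seq=7208 B_ack=33
After event 3: A_seq=33 A_ack=7080 B_seq=7279 B_ack=33
After event 4: A_seq=33 A_ack=7080 B_seq=7349 B_ack=33

33 7080 7349 33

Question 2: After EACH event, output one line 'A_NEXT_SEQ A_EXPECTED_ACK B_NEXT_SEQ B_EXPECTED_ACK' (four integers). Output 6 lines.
0 7080 7080 0
33 7080 7080 33
33 7080 7208 33
33 7080 7279 33
33 7080 7349 33
33 7080 7375 33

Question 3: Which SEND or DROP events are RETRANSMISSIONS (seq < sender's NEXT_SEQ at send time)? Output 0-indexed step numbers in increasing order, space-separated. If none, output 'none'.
Step 0: SEND seq=7000 -> fresh
Step 1: SEND seq=0 -> fresh
Step 2: DROP seq=7080 -> fresh
Step 3: SEND seq=7208 -> fresh
Step 4: SEND seq=7279 -> fresh
Step 5: SEND seq=7349 -> fresh

Answer: none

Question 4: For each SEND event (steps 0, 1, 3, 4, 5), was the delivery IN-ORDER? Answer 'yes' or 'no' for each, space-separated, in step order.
Step 0: SEND seq=7000 -> in-order
Step 1: SEND seq=0 -> in-order
Step 3: SEND seq=7208 -> out-of-order
Step 4: SEND seq=7279 -> out-of-order
Step 5: SEND seq=7349 -> out-of-order

Answer: yes yes no no no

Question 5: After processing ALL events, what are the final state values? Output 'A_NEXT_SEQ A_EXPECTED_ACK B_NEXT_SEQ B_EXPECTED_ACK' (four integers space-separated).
Answer: 33 7080 7375 33

Derivation:
After event 0: A_seq=0 A_ack=7080 B_seq=7080 B_ack=0
After event 1: A_seq=33 A_ack=7080 B_seq=7080 B_ack=33
After event 2: A_seq=33 A_ack=7080 B_seq=7208 B_ack=33
After event 3: A_seq=33 A_ack=7080 B_seq=7279 B_ack=33
After event 4: A_seq=33 A_ack=7080 B_seq=7349 B_ack=33
After event 5: A_seq=33 A_ack=7080 B_seq=7375 B_ack=33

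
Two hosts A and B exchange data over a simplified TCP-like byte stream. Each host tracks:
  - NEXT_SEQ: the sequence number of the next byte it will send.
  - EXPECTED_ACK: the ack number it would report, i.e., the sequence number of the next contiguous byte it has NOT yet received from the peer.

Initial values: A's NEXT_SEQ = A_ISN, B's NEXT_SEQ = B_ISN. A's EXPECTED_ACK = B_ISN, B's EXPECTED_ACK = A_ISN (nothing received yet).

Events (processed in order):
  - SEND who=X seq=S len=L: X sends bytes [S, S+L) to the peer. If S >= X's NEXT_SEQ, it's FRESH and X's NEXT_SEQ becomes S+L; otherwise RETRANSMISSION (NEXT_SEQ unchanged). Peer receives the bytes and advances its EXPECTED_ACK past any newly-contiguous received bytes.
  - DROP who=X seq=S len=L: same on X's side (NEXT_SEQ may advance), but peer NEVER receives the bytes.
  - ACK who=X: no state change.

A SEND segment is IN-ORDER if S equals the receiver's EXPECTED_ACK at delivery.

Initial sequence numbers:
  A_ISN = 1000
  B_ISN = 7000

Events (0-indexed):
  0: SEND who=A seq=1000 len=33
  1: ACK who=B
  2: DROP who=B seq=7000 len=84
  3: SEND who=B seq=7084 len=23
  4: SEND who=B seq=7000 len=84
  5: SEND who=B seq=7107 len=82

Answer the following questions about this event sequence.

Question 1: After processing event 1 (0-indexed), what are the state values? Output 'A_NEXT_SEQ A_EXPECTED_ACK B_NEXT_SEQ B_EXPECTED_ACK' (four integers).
After event 0: A_seq=1033 A_ack=7000 B_seq=7000 B_ack=1033
After event 1: A_seq=1033 A_ack=7000 B_seq=7000 B_ack=1033

1033 7000 7000 1033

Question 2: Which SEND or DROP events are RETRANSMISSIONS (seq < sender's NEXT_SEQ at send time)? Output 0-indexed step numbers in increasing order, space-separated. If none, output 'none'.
Step 0: SEND seq=1000 -> fresh
Step 2: DROP seq=7000 -> fresh
Step 3: SEND seq=7084 -> fresh
Step 4: SEND seq=7000 -> retransmit
Step 5: SEND seq=7107 -> fresh

Answer: 4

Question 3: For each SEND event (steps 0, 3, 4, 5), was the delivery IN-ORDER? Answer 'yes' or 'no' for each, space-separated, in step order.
Answer: yes no yes yes

Derivation:
Step 0: SEND seq=1000 -> in-order
Step 3: SEND seq=7084 -> out-of-order
Step 4: SEND seq=7000 -> in-order
Step 5: SEND seq=7107 -> in-order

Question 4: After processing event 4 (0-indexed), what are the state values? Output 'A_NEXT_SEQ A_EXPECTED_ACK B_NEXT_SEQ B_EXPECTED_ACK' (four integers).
After event 0: A_seq=1033 A_ack=7000 B_seq=7000 B_ack=1033
After event 1: A_seq=1033 A_ack=7000 B_seq=7000 B_ack=1033
After event 2: A_seq=1033 A_ack=7000 B_seq=7084 B_ack=1033
After event 3: A_seq=1033 A_ack=7000 B_seq=7107 B_ack=1033
After event 4: A_seq=1033 A_ack=7107 B_seq=7107 B_ack=1033

1033 7107 7107 1033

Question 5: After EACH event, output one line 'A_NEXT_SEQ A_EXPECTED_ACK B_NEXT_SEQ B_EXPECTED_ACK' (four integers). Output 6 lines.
1033 7000 7000 1033
1033 7000 7000 1033
1033 7000 7084 1033
1033 7000 7107 1033
1033 7107 7107 1033
1033 7189 7189 1033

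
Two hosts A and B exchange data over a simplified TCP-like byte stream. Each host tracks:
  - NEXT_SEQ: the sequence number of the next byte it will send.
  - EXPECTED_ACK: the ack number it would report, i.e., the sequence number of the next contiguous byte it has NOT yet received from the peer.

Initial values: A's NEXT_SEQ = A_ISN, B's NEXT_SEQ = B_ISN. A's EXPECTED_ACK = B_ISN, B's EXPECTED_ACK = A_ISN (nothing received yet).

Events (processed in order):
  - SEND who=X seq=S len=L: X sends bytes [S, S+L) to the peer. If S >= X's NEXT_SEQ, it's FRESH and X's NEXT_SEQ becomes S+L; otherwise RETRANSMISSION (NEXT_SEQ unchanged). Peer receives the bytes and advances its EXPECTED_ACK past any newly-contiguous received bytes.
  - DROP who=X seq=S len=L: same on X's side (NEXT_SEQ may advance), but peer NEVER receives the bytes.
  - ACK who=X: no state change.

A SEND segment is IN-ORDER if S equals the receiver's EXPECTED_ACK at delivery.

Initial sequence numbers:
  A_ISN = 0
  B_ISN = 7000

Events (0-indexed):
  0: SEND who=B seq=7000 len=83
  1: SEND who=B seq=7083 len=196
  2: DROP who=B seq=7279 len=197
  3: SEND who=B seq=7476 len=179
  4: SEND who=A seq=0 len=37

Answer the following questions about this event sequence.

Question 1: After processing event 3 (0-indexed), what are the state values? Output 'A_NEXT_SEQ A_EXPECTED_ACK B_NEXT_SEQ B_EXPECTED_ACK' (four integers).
After event 0: A_seq=0 A_ack=7083 B_seq=7083 B_ack=0
After event 1: A_seq=0 A_ack=7279 B_seq=7279 B_ack=0
After event 2: A_seq=0 A_ack=7279 B_seq=7476 B_ack=0
After event 3: A_seq=0 A_ack=7279 B_seq=7655 B_ack=0

0 7279 7655 0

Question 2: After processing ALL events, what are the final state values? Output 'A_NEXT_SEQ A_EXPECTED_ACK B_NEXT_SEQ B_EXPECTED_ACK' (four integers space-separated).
After event 0: A_seq=0 A_ack=7083 B_seq=7083 B_ack=0
After event 1: A_seq=0 A_ack=7279 B_seq=7279 B_ack=0
After event 2: A_seq=0 A_ack=7279 B_seq=7476 B_ack=0
After event 3: A_seq=0 A_ack=7279 B_seq=7655 B_ack=0
After event 4: A_seq=37 A_ack=7279 B_seq=7655 B_ack=37

Answer: 37 7279 7655 37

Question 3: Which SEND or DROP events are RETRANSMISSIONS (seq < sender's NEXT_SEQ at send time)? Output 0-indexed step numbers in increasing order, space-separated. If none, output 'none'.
Step 0: SEND seq=7000 -> fresh
Step 1: SEND seq=7083 -> fresh
Step 2: DROP seq=7279 -> fresh
Step 3: SEND seq=7476 -> fresh
Step 4: SEND seq=0 -> fresh

Answer: none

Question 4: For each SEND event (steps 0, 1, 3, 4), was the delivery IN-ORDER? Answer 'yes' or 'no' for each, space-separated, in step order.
Step 0: SEND seq=7000 -> in-order
Step 1: SEND seq=7083 -> in-order
Step 3: SEND seq=7476 -> out-of-order
Step 4: SEND seq=0 -> in-order

Answer: yes yes no yes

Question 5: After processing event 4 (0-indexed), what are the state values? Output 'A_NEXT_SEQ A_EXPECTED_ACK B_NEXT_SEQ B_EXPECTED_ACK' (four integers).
After event 0: A_seq=0 A_ack=7083 B_seq=7083 B_ack=0
After event 1: A_seq=0 A_ack=7279 B_seq=7279 B_ack=0
After event 2: A_seq=0 A_ack=7279 B_seq=7476 B_ack=0
After event 3: A_seq=0 A_ack=7279 B_seq=7655 B_ack=0
After event 4: A_seq=37 A_ack=7279 B_seq=7655 B_ack=37

37 7279 7655 37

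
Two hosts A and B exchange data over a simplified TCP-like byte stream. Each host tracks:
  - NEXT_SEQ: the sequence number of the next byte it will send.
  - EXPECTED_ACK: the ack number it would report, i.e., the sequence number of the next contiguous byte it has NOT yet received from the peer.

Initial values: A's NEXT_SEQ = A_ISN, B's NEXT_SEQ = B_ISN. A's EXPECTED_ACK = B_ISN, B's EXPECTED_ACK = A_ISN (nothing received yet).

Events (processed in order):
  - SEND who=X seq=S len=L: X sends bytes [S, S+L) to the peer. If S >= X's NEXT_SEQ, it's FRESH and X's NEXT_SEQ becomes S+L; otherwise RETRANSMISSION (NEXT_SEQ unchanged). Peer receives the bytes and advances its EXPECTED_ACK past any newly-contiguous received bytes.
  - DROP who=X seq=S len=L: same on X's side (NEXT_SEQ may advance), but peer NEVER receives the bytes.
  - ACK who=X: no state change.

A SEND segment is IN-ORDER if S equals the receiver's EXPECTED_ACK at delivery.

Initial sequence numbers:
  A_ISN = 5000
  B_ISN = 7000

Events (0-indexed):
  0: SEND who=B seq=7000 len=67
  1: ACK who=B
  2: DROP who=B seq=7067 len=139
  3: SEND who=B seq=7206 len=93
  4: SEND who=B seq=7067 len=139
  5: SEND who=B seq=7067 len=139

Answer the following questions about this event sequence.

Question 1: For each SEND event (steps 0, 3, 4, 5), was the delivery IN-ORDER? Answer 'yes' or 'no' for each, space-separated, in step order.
Step 0: SEND seq=7000 -> in-order
Step 3: SEND seq=7206 -> out-of-order
Step 4: SEND seq=7067 -> in-order
Step 5: SEND seq=7067 -> out-of-order

Answer: yes no yes no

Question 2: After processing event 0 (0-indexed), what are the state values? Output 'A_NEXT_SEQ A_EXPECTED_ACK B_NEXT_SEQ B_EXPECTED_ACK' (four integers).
After event 0: A_seq=5000 A_ack=7067 B_seq=7067 B_ack=5000

5000 7067 7067 5000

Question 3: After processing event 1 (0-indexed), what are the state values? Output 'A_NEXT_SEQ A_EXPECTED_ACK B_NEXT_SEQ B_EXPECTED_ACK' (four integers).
After event 0: A_seq=5000 A_ack=7067 B_seq=7067 B_ack=5000
After event 1: A_seq=5000 A_ack=7067 B_seq=7067 B_ack=5000

5000 7067 7067 5000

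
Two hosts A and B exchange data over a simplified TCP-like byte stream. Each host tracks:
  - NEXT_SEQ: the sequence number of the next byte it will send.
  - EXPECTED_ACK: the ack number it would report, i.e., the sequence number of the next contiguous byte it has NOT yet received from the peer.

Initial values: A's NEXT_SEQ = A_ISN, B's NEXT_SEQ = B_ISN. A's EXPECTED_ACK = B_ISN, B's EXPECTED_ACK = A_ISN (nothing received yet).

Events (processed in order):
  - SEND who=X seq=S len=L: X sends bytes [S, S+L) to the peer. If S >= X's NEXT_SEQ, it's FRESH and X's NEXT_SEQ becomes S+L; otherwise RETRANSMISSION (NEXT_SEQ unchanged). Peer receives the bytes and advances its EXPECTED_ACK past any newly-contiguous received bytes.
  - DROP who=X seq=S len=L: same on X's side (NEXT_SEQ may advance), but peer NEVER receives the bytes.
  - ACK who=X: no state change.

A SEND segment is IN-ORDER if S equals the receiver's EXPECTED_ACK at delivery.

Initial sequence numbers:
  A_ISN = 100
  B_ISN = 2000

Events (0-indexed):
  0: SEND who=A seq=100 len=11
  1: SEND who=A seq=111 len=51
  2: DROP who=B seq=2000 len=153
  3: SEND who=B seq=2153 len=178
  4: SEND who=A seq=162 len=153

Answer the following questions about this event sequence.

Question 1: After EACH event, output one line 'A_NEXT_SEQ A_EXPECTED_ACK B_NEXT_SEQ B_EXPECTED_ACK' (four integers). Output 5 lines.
111 2000 2000 111
162 2000 2000 162
162 2000 2153 162
162 2000 2331 162
315 2000 2331 315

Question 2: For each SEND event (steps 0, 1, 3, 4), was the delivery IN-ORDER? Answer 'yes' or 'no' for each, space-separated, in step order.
Answer: yes yes no yes

Derivation:
Step 0: SEND seq=100 -> in-order
Step 1: SEND seq=111 -> in-order
Step 3: SEND seq=2153 -> out-of-order
Step 4: SEND seq=162 -> in-order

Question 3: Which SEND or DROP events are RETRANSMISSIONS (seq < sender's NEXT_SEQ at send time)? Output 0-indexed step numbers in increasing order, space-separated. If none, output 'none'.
Answer: none

Derivation:
Step 0: SEND seq=100 -> fresh
Step 1: SEND seq=111 -> fresh
Step 2: DROP seq=2000 -> fresh
Step 3: SEND seq=2153 -> fresh
Step 4: SEND seq=162 -> fresh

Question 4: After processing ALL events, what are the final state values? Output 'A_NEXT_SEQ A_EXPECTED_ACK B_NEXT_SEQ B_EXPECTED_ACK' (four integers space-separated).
Answer: 315 2000 2331 315

Derivation:
After event 0: A_seq=111 A_ack=2000 B_seq=2000 B_ack=111
After event 1: A_seq=162 A_ack=2000 B_seq=2000 B_ack=162
After event 2: A_seq=162 A_ack=2000 B_seq=2153 B_ack=162
After event 3: A_seq=162 A_ack=2000 B_seq=2331 B_ack=162
After event 4: A_seq=315 A_ack=2000 B_seq=2331 B_ack=315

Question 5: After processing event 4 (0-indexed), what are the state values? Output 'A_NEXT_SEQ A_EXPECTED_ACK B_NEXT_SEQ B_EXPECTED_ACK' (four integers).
After event 0: A_seq=111 A_ack=2000 B_seq=2000 B_ack=111
After event 1: A_seq=162 A_ack=2000 B_seq=2000 B_ack=162
After event 2: A_seq=162 A_ack=2000 B_seq=2153 B_ack=162
After event 3: A_seq=162 A_ack=2000 B_seq=2331 B_ack=162
After event 4: A_seq=315 A_ack=2000 B_seq=2331 B_ack=315

315 2000 2331 315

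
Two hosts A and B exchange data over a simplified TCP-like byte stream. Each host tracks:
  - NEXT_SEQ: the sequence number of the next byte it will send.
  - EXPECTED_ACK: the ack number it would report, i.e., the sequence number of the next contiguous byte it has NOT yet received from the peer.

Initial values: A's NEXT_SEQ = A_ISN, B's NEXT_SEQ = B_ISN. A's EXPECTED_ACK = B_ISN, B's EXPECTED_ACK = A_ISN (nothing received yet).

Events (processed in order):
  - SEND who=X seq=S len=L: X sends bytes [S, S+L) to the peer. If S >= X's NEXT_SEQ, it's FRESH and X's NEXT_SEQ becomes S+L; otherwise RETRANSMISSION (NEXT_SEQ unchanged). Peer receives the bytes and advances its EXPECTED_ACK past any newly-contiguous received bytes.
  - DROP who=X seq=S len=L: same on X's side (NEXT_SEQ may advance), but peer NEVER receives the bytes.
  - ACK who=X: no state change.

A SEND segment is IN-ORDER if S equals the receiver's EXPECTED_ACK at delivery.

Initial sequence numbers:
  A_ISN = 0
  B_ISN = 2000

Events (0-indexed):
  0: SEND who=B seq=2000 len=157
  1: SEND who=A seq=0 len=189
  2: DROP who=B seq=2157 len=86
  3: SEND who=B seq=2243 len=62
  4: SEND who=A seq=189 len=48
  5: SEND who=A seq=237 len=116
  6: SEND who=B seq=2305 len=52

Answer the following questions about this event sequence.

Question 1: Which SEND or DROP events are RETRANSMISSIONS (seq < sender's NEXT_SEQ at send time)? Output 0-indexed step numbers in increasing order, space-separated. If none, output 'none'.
Step 0: SEND seq=2000 -> fresh
Step 1: SEND seq=0 -> fresh
Step 2: DROP seq=2157 -> fresh
Step 3: SEND seq=2243 -> fresh
Step 4: SEND seq=189 -> fresh
Step 5: SEND seq=237 -> fresh
Step 6: SEND seq=2305 -> fresh

Answer: none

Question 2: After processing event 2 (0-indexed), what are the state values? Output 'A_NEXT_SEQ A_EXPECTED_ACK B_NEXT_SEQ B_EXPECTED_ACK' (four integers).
After event 0: A_seq=0 A_ack=2157 B_seq=2157 B_ack=0
After event 1: A_seq=189 A_ack=2157 B_seq=2157 B_ack=189
After event 2: A_seq=189 A_ack=2157 B_seq=2243 B_ack=189

189 2157 2243 189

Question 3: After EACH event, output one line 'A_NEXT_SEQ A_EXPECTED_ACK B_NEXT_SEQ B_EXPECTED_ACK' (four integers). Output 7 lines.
0 2157 2157 0
189 2157 2157 189
189 2157 2243 189
189 2157 2305 189
237 2157 2305 237
353 2157 2305 353
353 2157 2357 353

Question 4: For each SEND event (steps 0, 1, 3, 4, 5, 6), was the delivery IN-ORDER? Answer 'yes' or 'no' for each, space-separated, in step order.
Answer: yes yes no yes yes no

Derivation:
Step 0: SEND seq=2000 -> in-order
Step 1: SEND seq=0 -> in-order
Step 3: SEND seq=2243 -> out-of-order
Step 4: SEND seq=189 -> in-order
Step 5: SEND seq=237 -> in-order
Step 6: SEND seq=2305 -> out-of-order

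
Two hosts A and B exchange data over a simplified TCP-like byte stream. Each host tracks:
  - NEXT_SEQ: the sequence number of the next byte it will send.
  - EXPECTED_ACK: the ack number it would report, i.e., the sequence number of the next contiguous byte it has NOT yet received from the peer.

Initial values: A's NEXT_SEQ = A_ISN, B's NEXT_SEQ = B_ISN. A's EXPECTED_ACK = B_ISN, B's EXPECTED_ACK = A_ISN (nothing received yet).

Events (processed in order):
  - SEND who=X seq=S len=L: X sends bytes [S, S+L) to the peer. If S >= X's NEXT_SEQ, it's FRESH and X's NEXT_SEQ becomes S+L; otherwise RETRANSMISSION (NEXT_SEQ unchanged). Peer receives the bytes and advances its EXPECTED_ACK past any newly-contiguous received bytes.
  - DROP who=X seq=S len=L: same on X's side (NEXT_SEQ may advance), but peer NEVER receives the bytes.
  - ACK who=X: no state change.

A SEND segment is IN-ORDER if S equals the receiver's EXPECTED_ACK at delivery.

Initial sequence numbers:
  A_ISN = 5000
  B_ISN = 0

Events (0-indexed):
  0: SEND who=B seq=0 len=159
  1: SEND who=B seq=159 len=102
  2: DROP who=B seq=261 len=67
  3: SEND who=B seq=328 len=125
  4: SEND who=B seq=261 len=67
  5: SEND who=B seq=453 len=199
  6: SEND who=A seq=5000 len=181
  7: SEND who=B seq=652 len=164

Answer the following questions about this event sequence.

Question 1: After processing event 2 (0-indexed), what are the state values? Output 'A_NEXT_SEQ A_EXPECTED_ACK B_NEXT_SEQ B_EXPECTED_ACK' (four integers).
After event 0: A_seq=5000 A_ack=159 B_seq=159 B_ack=5000
After event 1: A_seq=5000 A_ack=261 B_seq=261 B_ack=5000
After event 2: A_seq=5000 A_ack=261 B_seq=328 B_ack=5000

5000 261 328 5000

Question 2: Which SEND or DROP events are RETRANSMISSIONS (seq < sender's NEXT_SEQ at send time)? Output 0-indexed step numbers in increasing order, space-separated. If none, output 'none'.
Answer: 4

Derivation:
Step 0: SEND seq=0 -> fresh
Step 1: SEND seq=159 -> fresh
Step 2: DROP seq=261 -> fresh
Step 3: SEND seq=328 -> fresh
Step 4: SEND seq=261 -> retransmit
Step 5: SEND seq=453 -> fresh
Step 6: SEND seq=5000 -> fresh
Step 7: SEND seq=652 -> fresh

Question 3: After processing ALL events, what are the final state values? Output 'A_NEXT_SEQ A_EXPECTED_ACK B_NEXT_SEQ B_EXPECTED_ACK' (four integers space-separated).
After event 0: A_seq=5000 A_ack=159 B_seq=159 B_ack=5000
After event 1: A_seq=5000 A_ack=261 B_seq=261 B_ack=5000
After event 2: A_seq=5000 A_ack=261 B_seq=328 B_ack=5000
After event 3: A_seq=5000 A_ack=261 B_seq=453 B_ack=5000
After event 4: A_seq=5000 A_ack=453 B_seq=453 B_ack=5000
After event 5: A_seq=5000 A_ack=652 B_seq=652 B_ack=5000
After event 6: A_seq=5181 A_ack=652 B_seq=652 B_ack=5181
After event 7: A_seq=5181 A_ack=816 B_seq=816 B_ack=5181

Answer: 5181 816 816 5181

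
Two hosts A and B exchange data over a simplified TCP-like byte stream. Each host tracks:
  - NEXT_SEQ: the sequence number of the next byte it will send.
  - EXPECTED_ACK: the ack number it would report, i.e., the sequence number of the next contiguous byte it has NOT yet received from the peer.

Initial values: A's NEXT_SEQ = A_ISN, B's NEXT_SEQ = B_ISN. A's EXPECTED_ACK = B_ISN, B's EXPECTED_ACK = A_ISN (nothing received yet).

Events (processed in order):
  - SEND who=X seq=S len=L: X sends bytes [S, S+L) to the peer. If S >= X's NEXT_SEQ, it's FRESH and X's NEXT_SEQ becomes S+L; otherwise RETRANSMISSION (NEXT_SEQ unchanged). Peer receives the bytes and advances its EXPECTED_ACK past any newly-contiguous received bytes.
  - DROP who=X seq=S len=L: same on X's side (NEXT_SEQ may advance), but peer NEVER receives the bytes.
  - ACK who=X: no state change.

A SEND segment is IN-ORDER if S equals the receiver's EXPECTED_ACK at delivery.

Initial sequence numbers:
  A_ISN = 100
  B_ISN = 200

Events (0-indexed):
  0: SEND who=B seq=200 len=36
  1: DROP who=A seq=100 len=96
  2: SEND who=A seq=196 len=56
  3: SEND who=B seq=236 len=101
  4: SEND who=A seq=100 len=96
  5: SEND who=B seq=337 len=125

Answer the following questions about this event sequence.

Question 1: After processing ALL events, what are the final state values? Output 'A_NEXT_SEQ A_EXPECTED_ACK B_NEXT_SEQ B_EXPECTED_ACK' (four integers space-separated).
After event 0: A_seq=100 A_ack=236 B_seq=236 B_ack=100
After event 1: A_seq=196 A_ack=236 B_seq=236 B_ack=100
After event 2: A_seq=252 A_ack=236 B_seq=236 B_ack=100
After event 3: A_seq=252 A_ack=337 B_seq=337 B_ack=100
After event 4: A_seq=252 A_ack=337 B_seq=337 B_ack=252
After event 5: A_seq=252 A_ack=462 B_seq=462 B_ack=252

Answer: 252 462 462 252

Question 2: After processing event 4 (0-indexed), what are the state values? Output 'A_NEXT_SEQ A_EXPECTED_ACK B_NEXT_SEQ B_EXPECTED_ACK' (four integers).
After event 0: A_seq=100 A_ack=236 B_seq=236 B_ack=100
After event 1: A_seq=196 A_ack=236 B_seq=236 B_ack=100
After event 2: A_seq=252 A_ack=236 B_seq=236 B_ack=100
After event 3: A_seq=252 A_ack=337 B_seq=337 B_ack=100
After event 4: A_seq=252 A_ack=337 B_seq=337 B_ack=252

252 337 337 252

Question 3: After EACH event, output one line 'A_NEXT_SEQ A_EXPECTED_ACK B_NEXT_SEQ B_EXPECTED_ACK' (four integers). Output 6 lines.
100 236 236 100
196 236 236 100
252 236 236 100
252 337 337 100
252 337 337 252
252 462 462 252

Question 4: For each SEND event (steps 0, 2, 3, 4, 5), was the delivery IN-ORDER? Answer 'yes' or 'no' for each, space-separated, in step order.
Step 0: SEND seq=200 -> in-order
Step 2: SEND seq=196 -> out-of-order
Step 3: SEND seq=236 -> in-order
Step 4: SEND seq=100 -> in-order
Step 5: SEND seq=337 -> in-order

Answer: yes no yes yes yes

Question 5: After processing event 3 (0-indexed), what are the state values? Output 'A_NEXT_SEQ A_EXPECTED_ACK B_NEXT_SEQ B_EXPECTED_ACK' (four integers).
After event 0: A_seq=100 A_ack=236 B_seq=236 B_ack=100
After event 1: A_seq=196 A_ack=236 B_seq=236 B_ack=100
After event 2: A_seq=252 A_ack=236 B_seq=236 B_ack=100
After event 3: A_seq=252 A_ack=337 B_seq=337 B_ack=100

252 337 337 100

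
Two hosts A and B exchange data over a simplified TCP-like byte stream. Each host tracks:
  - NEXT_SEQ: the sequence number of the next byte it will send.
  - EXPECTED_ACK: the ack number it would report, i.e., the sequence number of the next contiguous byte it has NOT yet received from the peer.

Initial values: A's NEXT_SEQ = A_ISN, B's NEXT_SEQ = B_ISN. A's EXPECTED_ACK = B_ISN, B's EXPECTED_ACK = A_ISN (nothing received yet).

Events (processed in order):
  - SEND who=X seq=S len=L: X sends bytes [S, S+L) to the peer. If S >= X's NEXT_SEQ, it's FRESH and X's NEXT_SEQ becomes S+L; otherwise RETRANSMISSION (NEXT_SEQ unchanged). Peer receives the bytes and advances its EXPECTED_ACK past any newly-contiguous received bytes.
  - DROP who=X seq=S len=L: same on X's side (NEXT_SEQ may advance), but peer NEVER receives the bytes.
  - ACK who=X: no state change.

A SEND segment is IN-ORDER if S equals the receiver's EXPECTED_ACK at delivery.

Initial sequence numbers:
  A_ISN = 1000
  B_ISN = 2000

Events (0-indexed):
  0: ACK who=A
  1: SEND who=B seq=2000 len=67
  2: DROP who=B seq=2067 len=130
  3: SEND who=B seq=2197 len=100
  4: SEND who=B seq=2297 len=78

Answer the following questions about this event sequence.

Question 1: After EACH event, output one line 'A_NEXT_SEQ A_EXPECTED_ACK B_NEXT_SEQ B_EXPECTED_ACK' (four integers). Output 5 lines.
1000 2000 2000 1000
1000 2067 2067 1000
1000 2067 2197 1000
1000 2067 2297 1000
1000 2067 2375 1000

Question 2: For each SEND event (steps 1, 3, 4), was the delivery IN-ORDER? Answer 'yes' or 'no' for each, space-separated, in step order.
Step 1: SEND seq=2000 -> in-order
Step 3: SEND seq=2197 -> out-of-order
Step 4: SEND seq=2297 -> out-of-order

Answer: yes no no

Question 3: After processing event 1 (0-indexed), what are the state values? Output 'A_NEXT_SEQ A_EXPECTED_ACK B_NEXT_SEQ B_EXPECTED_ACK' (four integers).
After event 0: A_seq=1000 A_ack=2000 B_seq=2000 B_ack=1000
After event 1: A_seq=1000 A_ack=2067 B_seq=2067 B_ack=1000

1000 2067 2067 1000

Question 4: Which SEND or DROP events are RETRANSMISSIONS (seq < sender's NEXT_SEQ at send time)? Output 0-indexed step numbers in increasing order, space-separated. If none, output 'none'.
Answer: none

Derivation:
Step 1: SEND seq=2000 -> fresh
Step 2: DROP seq=2067 -> fresh
Step 3: SEND seq=2197 -> fresh
Step 4: SEND seq=2297 -> fresh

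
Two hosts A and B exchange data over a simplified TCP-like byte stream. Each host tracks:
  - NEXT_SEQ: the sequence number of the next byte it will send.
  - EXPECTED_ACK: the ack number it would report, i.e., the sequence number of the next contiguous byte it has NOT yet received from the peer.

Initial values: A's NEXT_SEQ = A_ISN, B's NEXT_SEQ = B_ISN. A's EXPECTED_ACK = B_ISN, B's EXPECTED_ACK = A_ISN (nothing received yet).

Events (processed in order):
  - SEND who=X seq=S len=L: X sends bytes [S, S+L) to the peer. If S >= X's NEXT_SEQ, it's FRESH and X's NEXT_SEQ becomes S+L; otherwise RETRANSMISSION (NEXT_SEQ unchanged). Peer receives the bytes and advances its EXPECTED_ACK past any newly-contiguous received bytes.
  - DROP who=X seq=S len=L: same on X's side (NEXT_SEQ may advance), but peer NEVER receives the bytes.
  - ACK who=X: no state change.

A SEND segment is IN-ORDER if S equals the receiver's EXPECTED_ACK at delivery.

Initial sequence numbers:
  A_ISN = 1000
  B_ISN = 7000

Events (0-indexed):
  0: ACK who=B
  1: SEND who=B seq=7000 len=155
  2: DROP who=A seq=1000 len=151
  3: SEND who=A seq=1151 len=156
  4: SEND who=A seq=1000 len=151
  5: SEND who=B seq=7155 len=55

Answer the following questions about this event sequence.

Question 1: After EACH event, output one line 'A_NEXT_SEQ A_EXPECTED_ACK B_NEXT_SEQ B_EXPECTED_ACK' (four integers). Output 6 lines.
1000 7000 7000 1000
1000 7155 7155 1000
1151 7155 7155 1000
1307 7155 7155 1000
1307 7155 7155 1307
1307 7210 7210 1307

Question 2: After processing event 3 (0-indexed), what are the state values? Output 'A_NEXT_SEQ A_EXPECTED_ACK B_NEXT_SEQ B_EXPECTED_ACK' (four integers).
After event 0: A_seq=1000 A_ack=7000 B_seq=7000 B_ack=1000
After event 1: A_seq=1000 A_ack=7155 B_seq=7155 B_ack=1000
After event 2: A_seq=1151 A_ack=7155 B_seq=7155 B_ack=1000
After event 3: A_seq=1307 A_ack=7155 B_seq=7155 B_ack=1000

1307 7155 7155 1000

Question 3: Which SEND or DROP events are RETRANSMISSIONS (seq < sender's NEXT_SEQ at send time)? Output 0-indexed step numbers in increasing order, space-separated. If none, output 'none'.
Step 1: SEND seq=7000 -> fresh
Step 2: DROP seq=1000 -> fresh
Step 3: SEND seq=1151 -> fresh
Step 4: SEND seq=1000 -> retransmit
Step 5: SEND seq=7155 -> fresh

Answer: 4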